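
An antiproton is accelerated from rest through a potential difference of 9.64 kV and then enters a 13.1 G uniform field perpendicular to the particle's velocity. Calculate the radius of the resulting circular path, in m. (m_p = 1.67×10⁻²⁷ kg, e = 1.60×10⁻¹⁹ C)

The kinetic energy gained is K = qV = (1×1.60×10^-19)(9640) = 1.54×10^-15 J.
v = √(2K/m) = 1.36×10^6 m/s.
r = mv/(qB) = (1.67×10^-27)(1.36×10^6) / [(1×1.60×10^-19)(1.31×10^-3)] = 10.8 m.

r ≈ 10.8 m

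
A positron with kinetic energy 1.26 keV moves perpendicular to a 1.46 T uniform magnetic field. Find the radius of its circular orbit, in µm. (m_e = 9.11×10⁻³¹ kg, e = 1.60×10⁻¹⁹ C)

r ≈ 82.0 µm

Convert the energy: K = 1.26 keV = 2.02×10^-16 J.
v = √(2K/m) = √(2·2.02×10^-16/9.11×10^-31) = 2.10×10^7 m/s.
r = mv/(qB) = (9.11×10^-31)(2.10×10^7) / [(1×1.60×10^-19)(1.46)] = 8.20×10^-5 m.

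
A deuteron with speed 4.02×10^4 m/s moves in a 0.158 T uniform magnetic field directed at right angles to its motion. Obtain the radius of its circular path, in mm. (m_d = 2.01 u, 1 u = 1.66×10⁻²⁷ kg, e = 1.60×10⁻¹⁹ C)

r ≈ 5.31 mm

The magnetic force provides the centripetal force: qvB = mv²/r, so r = mv/(qB).
r = (3.34×10^-27 kg)(4.02×10^4 m/s) / [(1×1.60×10^-19 C)(0.158 T)] = 5.31×10^-3 m.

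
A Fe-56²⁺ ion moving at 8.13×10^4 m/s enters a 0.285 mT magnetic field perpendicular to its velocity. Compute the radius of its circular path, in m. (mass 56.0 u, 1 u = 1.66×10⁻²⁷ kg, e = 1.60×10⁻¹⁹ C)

The magnetic force provides the centripetal force: qvB = mv²/r, so r = mv/(qB).
r = (9.30×10^-26 kg)(8.13×10^4 m/s) / [(2×1.60×10^-19 C)(2.85×10^-4 T)] = 82.9 m.

r ≈ 82.9 m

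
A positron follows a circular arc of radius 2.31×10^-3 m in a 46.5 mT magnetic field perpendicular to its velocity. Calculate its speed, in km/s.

v ≈ 18900 km/s

From qvB = mv²/r, v = qBr/m.
v = (1×1.60×10^-19)(0.0465)(2.31×10^-3) / (9.11×10^-31) = 1.89×10^7 m/s.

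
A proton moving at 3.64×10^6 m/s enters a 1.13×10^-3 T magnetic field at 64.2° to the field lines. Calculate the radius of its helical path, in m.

Only the perpendicular component v⊥ = v sin64.2° = 3.28×10^6 m/s is bent by the field.
r = m v⊥ /(qB) = (1.67×10^-27)(3.28×10^6) / [(1×1.60×10^-19)(1.13×10^-3)] = 30.3 m.

r ≈ 30.3 m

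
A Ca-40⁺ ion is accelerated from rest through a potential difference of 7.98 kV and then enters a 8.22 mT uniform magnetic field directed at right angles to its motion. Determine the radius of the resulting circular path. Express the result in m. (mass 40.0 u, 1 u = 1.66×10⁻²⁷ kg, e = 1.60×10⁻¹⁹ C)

r ≈ 9.90 m

The kinetic energy gained is K = qV = (1×1.60×10^-19)(7980) = 1.28×10^-15 J.
v = √(2K/m) = 1.96×10^5 m/s.
r = mv/(qB) = (6.64×10^-26)(1.96×10^5) / [(1×1.60×10^-19)(8.22×10^-3)] = 9.90 m.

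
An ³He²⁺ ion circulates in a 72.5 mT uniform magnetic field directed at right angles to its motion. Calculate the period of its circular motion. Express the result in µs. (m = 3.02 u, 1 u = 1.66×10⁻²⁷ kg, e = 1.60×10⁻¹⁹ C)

T ≈ 1.36 µs

The cyclotron period is independent of speed: T = 2πm/(qB).
T = 2π(5.01×10^-27) / [(2×1.60×10^-19)(0.0725)] = 1.36×10^-6 s.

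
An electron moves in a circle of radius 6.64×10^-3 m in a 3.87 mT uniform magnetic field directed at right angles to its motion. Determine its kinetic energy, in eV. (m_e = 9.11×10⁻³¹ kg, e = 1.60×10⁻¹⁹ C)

K ≈ 58.0 eV

v = qBr/m = (1×1.60×10^-19)(3.87×10^-3)(6.64×10^-3) / (9.11×10^-31) = 4.51×10^6 m/s.
K = ½mv² = 0.5·(9.11×10^-31)·(4.51×10^6)² = 9.28×10^-18 J = 58.0 eV.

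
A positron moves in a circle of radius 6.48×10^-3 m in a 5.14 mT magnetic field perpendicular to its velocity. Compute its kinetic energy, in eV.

v = qBr/m = (1×1.60×10^-19)(5.14×10^-3)(6.48×10^-3) / (9.11×10^-31) = 5.85×10^6 m/s.
K = ½mv² = 0.5·(9.11×10^-31)·(5.85×10^6)² = 1.56×10^-17 J = 97.4 eV.

K ≈ 97.4 eV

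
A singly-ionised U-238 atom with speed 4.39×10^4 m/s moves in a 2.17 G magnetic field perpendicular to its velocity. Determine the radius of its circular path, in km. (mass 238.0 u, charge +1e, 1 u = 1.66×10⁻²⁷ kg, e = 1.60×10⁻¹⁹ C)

The magnetic force provides the centripetal force: qvB = mv²/r, so r = mv/(qB).
r = (3.95×10^-25 kg)(4.39×10^4 m/s) / [(1×1.60×10^-19 C)(2.17×10^-4 T)] = 500 m.

r ≈ 0.500 km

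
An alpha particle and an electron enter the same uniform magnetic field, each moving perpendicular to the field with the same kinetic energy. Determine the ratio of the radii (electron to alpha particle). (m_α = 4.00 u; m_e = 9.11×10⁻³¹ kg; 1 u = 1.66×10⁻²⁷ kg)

ratio ≈ 0.0234

r = √(2mK)/(qB) ⇒ at equal K, r ∝ √m/q.
r_{electron}/r_{alpha particle} = 0.0234.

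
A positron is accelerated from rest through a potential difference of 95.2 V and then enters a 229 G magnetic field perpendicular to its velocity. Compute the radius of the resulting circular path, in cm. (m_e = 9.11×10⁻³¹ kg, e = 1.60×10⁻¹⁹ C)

r ≈ 0.144 cm

The kinetic energy gained is K = qV = (1×1.60×10^-19)(95.2) = 1.52×10^-17 J.
v = √(2K/m) = 5.78×10^6 m/s.
r = mv/(qB) = (9.11×10^-31)(5.78×10^6) / [(1×1.60×10^-19)(0.0229)] = 1.44×10^-3 m.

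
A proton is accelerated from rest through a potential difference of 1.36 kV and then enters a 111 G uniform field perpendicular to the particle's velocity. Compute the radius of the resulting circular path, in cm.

r ≈ 48.0 cm

The kinetic energy gained is K = qV = (1×1.60×10^-19)(1360) = 2.18×10^-16 J.
v = √(2K/m) = 5.10×10^5 m/s.
r = mv/(qB) = (1.67×10^-27)(5.10×10^5) / [(1×1.60×10^-19)(0.0111)] = 0.480 m.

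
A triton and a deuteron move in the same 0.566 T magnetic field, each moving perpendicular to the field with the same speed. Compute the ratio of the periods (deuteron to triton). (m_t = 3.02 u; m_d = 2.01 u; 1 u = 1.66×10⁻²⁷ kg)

ratio ≈ 0.666

T = 2πm/(qB) is independent of speed, so T₂/T₁ = (m₂/q₂)/(m₁/q₁).
T_{deuteron}/T_{triton} = (3.34×10^-27/1e) / (5.01×10^-27/1e) = 0.666.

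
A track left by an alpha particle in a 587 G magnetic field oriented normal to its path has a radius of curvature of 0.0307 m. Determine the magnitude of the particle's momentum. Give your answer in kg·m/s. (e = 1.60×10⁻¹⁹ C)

p ≈ 5.77×10^-22 kg·m/s

Since qvB = mv²/r, the momentum p = mv = qBr.
p = (2×1.60×10^-19)(0.0587)(0.0307) = 5.77×10^-22 kg·m/s.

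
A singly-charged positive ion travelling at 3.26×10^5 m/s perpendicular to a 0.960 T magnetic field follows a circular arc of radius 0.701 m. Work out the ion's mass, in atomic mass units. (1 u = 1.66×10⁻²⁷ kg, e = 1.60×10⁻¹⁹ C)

m ≈ 199 u

qvB = mv²/r ⇒ m = qBr/v.
m = (1×1.60×10^-19)(0.960)(0.701) / (3.26×10^5) = 3.30×10^-25 kg = 199 u.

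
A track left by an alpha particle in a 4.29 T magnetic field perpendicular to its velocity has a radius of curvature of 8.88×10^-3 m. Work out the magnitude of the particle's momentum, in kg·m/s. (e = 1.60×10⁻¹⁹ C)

Since qvB = mv²/r, the momentum p = mv = qBr.
p = (2×1.60×10^-19)(4.29)(8.88×10^-3) = 1.22×10^-20 kg·m/s.

p ≈ 1.22×10^-20 kg·m/s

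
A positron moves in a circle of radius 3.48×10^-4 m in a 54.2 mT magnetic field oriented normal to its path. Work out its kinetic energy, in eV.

v = qBr/m = (1×1.60×10^-19)(0.0542)(3.48×10^-4) / (9.11×10^-31) = 3.31×10^6 m/s.
K = ½mv² = 0.5·(9.11×10^-31)·(3.31×10^6)² = 5.00×10^-18 J = 31.2 eV.

K ≈ 31.2 eV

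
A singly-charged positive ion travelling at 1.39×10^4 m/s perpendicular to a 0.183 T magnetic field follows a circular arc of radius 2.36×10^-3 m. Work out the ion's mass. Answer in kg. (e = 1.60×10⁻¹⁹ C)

qvB = mv²/r ⇒ m = qBr/v.
m = (1×1.60×10^-19)(0.183)(2.36×10^-3) / (1.39×10^4) = 4.97×10^-27 kg.

m ≈ 4.97×10^-27 kg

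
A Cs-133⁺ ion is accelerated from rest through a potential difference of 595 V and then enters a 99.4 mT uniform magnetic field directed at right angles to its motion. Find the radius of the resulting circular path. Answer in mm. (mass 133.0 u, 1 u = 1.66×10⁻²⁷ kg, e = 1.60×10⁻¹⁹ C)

r ≈ 408 mm

The kinetic energy gained is K = qV = (1×1.60×10^-19)(595) = 9.52×10^-17 J.
v = √(2K/m) = 2.94×10^4 m/s.
r = mv/(qB) = (2.21×10^-25)(2.94×10^4) / [(1×1.60×10^-19)(0.0994)] = 0.408 m.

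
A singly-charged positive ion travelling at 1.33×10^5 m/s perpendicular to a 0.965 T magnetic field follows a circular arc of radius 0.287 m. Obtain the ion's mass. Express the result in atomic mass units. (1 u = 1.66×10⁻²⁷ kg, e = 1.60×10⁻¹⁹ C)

m ≈ 201 u

qvB = mv²/r ⇒ m = qBr/v.
m = (1×1.60×10^-19)(0.965)(0.287) / (1.33×10^5) = 3.33×10^-25 kg = 201 u.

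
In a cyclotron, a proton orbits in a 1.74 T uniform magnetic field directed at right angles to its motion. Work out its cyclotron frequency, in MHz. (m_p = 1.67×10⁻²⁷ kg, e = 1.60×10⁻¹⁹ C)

f ≈ 26.5 MHz

f = qB/(2πm) = (1×1.60×10^-19)(1.74) / [2π(1.67×10^-27)] = 2.65×10^7 Hz.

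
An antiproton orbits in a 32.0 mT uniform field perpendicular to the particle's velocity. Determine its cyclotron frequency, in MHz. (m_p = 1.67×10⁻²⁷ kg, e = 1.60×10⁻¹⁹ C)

f ≈ 0.488 MHz

f = qB/(2πm) = (1×1.60×10^-19)(0.0320) / [2π(1.67×10^-27)] = 4.88×10^5 Hz.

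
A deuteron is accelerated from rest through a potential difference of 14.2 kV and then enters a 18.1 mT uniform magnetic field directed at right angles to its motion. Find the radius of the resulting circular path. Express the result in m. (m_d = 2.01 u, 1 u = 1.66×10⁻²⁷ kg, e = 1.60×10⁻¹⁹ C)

r ≈ 1.34 m

The kinetic energy gained is K = qV = (1×1.60×10^-19)(1.42×10^4) = 2.27×10^-15 J.
v = √(2K/m) = 1.17×10^6 m/s.
r = mv/(qB) = (3.34×10^-27)(1.17×10^6) / [(1×1.60×10^-19)(0.0181)] = 1.34 m.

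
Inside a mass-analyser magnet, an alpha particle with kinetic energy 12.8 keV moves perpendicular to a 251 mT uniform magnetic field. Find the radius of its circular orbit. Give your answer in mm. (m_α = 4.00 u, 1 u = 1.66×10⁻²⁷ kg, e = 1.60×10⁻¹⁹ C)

Convert the energy: K = 12.8 keV = 2.05×10^-15 J.
v = √(2K/m) = √(2·2.05×10^-15/6.64×10^-27) = 7.85×10^5 m/s.
r = mv/(qB) = (6.64×10^-27)(7.85×10^5) / [(2×1.60×10^-19)(0.251)] = 0.0649 m.

r ≈ 64.9 mm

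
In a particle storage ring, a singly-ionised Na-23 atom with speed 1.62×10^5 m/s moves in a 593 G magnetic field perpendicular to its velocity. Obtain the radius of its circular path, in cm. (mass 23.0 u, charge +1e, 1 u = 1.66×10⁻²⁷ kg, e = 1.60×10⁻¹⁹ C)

The magnetic force provides the centripetal force: qvB = mv²/r, so r = mv/(qB).
r = (3.82×10^-26 kg)(1.62×10^5 m/s) / [(1×1.60×10^-19 C)(0.0593 T)] = 0.652 m.

r ≈ 65.2 cm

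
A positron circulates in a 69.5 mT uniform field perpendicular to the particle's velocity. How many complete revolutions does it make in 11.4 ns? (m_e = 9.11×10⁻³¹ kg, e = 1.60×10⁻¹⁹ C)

T = 2πm/(qB) = 2π(9.11×10^-31) / [(1×1.60×10^-19)(0.0695)] = 5.1475×10^-10 s.
N = t/T = 1.14×10^-8 / 5.1475×10^-10 ≈ 22.15, so 22 complete revolutions.

N = 22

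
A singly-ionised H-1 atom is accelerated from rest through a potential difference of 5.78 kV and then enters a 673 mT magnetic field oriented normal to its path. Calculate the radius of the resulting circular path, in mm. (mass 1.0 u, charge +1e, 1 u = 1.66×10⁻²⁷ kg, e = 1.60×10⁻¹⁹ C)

r ≈ 16.3 mm

The kinetic energy gained is K = qV = (1×1.60×10^-19)(5780) = 9.25×10^-16 J.
v = √(2K/m) = 1.06×10^6 m/s.
r = mv/(qB) = (1.66×10^-27)(1.06×10^6) / [(1×1.60×10^-19)(0.673)] = 0.0163 m.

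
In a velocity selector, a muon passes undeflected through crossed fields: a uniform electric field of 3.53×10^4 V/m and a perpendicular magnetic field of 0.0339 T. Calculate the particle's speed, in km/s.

v ≈ 1040 km/s

For zero net force, qE = qvB, so v = E/B.
v = (3.53×10^4) / (0.0339) = 1.04×10^6 m/s.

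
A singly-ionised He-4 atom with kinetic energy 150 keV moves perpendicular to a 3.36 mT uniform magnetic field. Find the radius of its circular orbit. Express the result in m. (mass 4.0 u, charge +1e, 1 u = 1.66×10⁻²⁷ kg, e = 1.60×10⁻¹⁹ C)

r ≈ 33.2 m

Convert the energy: K = 150 keV = 2.40×10^-14 J.
v = √(2K/m) = √(2·2.40×10^-14/6.64×10^-27) = 2.69×10^6 m/s.
r = mv/(qB) = (6.64×10^-27)(2.69×10^6) / [(1×1.60×10^-19)(3.36×10^-3)] = 33.2 m.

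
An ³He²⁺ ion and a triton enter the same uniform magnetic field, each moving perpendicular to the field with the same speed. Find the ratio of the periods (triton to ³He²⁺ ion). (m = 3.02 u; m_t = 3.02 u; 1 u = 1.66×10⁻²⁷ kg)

ratio ≈ 2.00

T = 2πm/(qB) is independent of speed, so T₂/T₁ = (m₂/q₂)/(m₁/q₁).
T_{triton}/T_{³He²⁺ ion} = (5.01×10^-27/1e) / (5.01×10^-27/2e) = 2.00.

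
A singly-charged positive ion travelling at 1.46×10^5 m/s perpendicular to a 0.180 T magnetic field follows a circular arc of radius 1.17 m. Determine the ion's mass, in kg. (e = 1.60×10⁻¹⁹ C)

m ≈ 2.31×10^-25 kg

qvB = mv²/r ⇒ m = qBr/v.
m = (1×1.60×10^-19)(0.180)(1.17) / (1.46×10^5) = 2.31×10^-25 kg.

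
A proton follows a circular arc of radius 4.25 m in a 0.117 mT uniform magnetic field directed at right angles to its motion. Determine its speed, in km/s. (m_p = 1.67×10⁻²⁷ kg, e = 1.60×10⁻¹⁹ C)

From qvB = mv²/r, v = qBr/m.
v = (1×1.60×10^-19)(1.17×10^-4)(4.25) / (1.67×10^-27) = 4.76×10^4 m/s.

v ≈ 47.6 km/s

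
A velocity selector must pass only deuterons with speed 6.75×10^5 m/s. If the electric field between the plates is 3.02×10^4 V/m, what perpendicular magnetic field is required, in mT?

B ≈ 44.7 mT

qE = qvB ⇒ B = E/v = (3.02×10^4) / (6.75×10^5) = 0.0447 T.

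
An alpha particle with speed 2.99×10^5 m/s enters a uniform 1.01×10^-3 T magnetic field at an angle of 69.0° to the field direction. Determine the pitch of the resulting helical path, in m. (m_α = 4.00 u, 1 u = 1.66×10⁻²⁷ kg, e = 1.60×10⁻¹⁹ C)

pitch ≈ 13.8 m

The velocity component along B is v∥ = v cos69.0° = 1.07×10^5 m/s.
The cyclotron period T = 2πm/(qB) = 1.29×10^-4 s is set by m, q, B alone.
Pitch = v∥·T = (1.07×10^5)(1.29×10^-4) = 13.8 m.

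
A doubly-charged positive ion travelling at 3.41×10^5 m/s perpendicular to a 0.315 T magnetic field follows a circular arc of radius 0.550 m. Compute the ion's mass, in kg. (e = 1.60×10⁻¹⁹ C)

m ≈ 1.63×10^-25 kg

qvB = mv²/r ⇒ m = qBr/v.
m = (2×1.60×10^-19)(0.315)(0.550) / (3.41×10^5) = 1.63×10^-25 kg.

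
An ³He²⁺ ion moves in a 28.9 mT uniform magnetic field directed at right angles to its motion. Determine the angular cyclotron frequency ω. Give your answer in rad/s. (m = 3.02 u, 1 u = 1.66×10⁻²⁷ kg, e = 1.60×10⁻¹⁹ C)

ω ≈ 1.84×10^6 rad/s

ω = qB/m = (2×1.60×10^-19)(0.0289) / (5.01×10^-27) = 1.84×10^6 rad/s.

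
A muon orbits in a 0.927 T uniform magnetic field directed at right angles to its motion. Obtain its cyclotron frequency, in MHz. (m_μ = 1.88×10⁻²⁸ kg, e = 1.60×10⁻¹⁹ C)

f = qB/(2πm) = (1×1.60×10^-19)(0.927) / [2π(1.88×10^-28)] = 1.26×10^8 Hz.

f ≈ 126 MHz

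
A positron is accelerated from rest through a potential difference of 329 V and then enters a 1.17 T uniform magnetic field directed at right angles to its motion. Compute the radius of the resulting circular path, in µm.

r ≈ 52.3 µm

The kinetic energy gained is K = qV = (1×1.60×10^-19)(329) = 5.26×10^-17 J.
v = √(2K/m) = 1.08×10^7 m/s.
r = mv/(qB) = (9.11×10^-31)(1.08×10^7) / [(1×1.60×10^-19)(1.17)] = 5.23×10^-5 m.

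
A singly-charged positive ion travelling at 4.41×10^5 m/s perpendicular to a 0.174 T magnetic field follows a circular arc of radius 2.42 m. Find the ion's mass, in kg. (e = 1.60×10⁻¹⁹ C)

m ≈ 1.53×10^-25 kg

qvB = mv²/r ⇒ m = qBr/v.
m = (1×1.60×10^-19)(0.174)(2.42) / (4.41×10^5) = 1.53×10^-25 kg.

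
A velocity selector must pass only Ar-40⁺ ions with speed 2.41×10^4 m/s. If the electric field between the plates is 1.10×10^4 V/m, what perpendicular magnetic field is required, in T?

qE = qvB ⇒ B = E/v = (1.10×10^4) / (2.41×10^4) = 0.456 T.

B ≈ 0.456 T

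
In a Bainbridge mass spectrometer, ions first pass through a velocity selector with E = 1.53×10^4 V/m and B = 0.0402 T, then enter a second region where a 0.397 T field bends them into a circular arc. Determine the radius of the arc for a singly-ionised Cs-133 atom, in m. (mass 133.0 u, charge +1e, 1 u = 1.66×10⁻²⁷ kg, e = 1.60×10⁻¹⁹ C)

r ≈ 1.32 m

The selector passes v = E/B = 1.53×10^4/0.0402 = 3.81×10^5 m/s.
In the deflection region, r = mv/(qB₂) = (2.21×10^-25)(3.81×10^5) / [(1×1.60×10^-19)(0.397)] = 1.32 m.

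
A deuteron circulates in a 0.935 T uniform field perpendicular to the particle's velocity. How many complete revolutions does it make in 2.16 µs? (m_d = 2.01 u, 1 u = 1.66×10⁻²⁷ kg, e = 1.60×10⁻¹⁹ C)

T = 2πm/(qB) = 2π(3.3366×10^-27) / [(1×1.60×10^-19)(0.935)] = 1.4014×10^-7 s.
N = t/T = 2.16×10^-6 / 1.4014×10^-7 ≈ 15.41, so 15 complete revolutions.

N = 15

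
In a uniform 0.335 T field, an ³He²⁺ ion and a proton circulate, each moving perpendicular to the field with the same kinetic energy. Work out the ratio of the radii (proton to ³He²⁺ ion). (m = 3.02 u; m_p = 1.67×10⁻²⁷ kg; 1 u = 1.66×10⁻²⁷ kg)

ratio ≈ 1.15

r = √(2mK)/(qB) ⇒ at equal K, r ∝ √m/q.
r_{proton}/r_{³He²⁺ ion} = 1.15.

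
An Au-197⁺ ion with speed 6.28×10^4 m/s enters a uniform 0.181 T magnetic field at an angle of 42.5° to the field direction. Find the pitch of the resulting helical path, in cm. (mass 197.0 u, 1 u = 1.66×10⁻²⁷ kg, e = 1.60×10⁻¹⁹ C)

The velocity component along B is v∥ = v cos42.5° = 4.63×10^4 m/s.
The cyclotron period T = 2πm/(qB) = 7.10×10^-5 s is set by m, q, B alone.
Pitch = v∥·T = (4.63×10^4)(7.10×10^-5) = 3.29 m.

pitch ≈ 329 cm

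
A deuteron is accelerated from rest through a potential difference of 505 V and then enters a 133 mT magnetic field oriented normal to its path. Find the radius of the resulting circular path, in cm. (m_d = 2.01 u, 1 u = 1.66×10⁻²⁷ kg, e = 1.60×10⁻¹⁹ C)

r ≈ 3.45 cm

The kinetic energy gained is K = qV = (1×1.60×10^-19)(505) = 8.08×10^-17 J.
v = √(2K/m) = 2.20×10^5 m/s.
r = mv/(qB) = (3.34×10^-27)(2.20×10^5) / [(1×1.60×10^-19)(0.133)] = 0.0345 m.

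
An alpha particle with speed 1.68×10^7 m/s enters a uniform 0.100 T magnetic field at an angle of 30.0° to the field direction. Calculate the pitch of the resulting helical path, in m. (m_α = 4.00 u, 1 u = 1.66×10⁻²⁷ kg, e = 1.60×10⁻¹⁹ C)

pitch ≈ 19.0 m

The velocity component along B is v∥ = v cos30.0° = 1.45×10^7 m/s.
The cyclotron period T = 2πm/(qB) = 1.30×10^-6 s is set by m, q, B alone.
Pitch = v∥·T = (1.45×10^7)(1.30×10^-6) = 19.0 m.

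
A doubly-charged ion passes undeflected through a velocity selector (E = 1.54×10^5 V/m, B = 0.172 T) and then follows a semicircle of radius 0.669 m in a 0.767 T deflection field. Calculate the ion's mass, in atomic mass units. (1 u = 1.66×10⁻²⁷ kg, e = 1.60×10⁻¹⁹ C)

m ≈ 110 u

v = E/B₁ = 8.95×10^5 m/s.
From r = mv/(qB₂), m = qB₂r/v = (2×1.60×10^-19)(0.767)(0.669) / (8.95×10^5) = 1.83×10^-25 kg.
In atomic mass units: m = 1.83×10^-25 / 1.66×10^-27 = 110 u.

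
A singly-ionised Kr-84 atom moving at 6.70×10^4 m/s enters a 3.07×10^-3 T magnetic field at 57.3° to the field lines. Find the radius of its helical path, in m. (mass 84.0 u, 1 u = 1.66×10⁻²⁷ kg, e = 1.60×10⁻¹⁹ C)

r ≈ 16.0 m

Only the perpendicular component v⊥ = v sin57.3° = 5.64×10^4 m/s is bent by the field.
r = m v⊥ /(qB) = (1.39×10^-25)(5.64×10^4) / [(1×1.60×10^-19)(3.07×10^-3)] = 16.0 m.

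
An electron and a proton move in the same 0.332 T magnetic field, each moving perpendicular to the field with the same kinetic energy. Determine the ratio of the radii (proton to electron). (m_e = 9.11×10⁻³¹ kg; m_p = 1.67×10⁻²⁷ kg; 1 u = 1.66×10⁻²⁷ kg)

r = √(2mK)/(qB) ⇒ at equal K, r ∝ √m/q.
r_{proton}/r_{electron} = 42.8.

ratio ≈ 42.8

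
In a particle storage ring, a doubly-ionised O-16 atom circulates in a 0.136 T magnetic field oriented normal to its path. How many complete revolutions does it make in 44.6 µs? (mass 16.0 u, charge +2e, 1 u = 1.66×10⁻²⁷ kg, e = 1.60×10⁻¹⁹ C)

T = 2πm/(qB) = 2π(2.656×10^-26) / [(2×1.60×10^-19)(0.136)] = 3.8346×10^-6 s.
N = t/T = 4.46×10^-5 / 3.8346×10^-6 ≈ 11.63, so 11 complete revolutions.

N = 11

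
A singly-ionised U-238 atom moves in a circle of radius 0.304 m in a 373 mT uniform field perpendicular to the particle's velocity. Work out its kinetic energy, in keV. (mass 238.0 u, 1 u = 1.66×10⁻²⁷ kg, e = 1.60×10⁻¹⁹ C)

v = qBr/m = (1×1.60×10^-19)(0.373)(0.304) / (3.95×10^-25) = 4.59×10^4 m/s.
K = ½mv² = 0.5·(3.95×10^-25)·(4.59×10^4)² = 4.17×10^-16 J = 2.60 keV.

K ≈ 2.60 keV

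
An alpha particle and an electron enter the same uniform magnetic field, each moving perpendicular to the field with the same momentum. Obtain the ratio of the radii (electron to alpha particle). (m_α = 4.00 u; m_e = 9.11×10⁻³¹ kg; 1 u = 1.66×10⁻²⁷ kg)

r = p/(qB) ⇒ at equal p, r ∝ 1/q.
r_{electron}/r_{alpha particle} = 2.00.

ratio ≈ 2.00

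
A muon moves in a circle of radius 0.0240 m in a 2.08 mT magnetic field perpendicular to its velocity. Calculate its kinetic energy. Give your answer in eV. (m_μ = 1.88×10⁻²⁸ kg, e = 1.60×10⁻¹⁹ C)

K ≈ 1.06 eV

v = qBr/m = (1×1.60×10^-19)(2.08×10^-3)(0.0240) / (1.88×10^-28) = 4.25×10^4 m/s.
K = ½mv² = 0.5·(1.88×10^-28)·(4.25×10^4)² = 1.70×10^-19 J = 1.06 eV.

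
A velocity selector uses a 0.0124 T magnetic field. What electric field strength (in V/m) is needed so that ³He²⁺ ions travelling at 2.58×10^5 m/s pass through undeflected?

qE = qvB ⇒ E = vB = (2.58×10^5)(0.0124) = 3200 V/m.

E ≈ 3200 V/m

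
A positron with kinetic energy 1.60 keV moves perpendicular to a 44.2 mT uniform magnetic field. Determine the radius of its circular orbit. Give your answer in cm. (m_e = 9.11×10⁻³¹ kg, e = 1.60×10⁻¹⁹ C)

Convert the energy: K = 1.60 keV = 2.56×10^-16 J.
v = √(2K/m) = √(2·2.56×10^-16/9.11×10^-31) = 2.37×10^7 m/s.
r = mv/(qB) = (9.11×10^-31)(2.37×10^7) / [(1×1.60×10^-19)(0.0442)] = 3.05×10^-3 m.

r ≈ 0.305 cm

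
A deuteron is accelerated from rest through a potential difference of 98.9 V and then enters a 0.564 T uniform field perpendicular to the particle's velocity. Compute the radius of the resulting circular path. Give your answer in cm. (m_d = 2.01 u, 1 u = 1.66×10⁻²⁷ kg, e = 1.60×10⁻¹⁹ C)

r ≈ 0.360 cm

The kinetic energy gained is K = qV = (1×1.60×10^-19)(98.9) = 1.58×10^-17 J.
v = √(2K/m) = 9.74×10^4 m/s.
r = mv/(qB) = (3.34×10^-27)(9.74×10^4) / [(1×1.60×10^-19)(0.564)] = 3.60×10^-3 m.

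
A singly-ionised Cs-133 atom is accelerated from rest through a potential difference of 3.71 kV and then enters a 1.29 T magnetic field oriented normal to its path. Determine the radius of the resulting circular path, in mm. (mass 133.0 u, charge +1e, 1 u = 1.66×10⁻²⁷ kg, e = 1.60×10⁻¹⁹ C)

The kinetic energy gained is K = qV = (1×1.60×10^-19)(3710) = 5.94×10^-16 J.
v = √(2K/m) = 7.33×10^4 m/s.
r = mv/(qB) = (2.21×10^-25)(7.33×10^4) / [(1×1.60×10^-19)(1.29)] = 0.0784 m.

r ≈ 78.4 mm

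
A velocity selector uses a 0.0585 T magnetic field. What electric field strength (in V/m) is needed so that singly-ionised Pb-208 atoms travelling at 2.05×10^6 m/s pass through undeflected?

E ≈ 1.20×10^5 V/m

qE = qvB ⇒ E = vB = (2.05×10^6)(0.0585) = 1.20×10^5 V/m.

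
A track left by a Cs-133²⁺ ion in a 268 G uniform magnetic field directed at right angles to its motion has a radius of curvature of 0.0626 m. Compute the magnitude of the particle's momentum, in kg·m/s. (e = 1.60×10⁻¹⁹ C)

Since qvB = mv²/r, the momentum p = mv = qBr.
p = (2×1.60×10^-19)(0.0268)(0.0626) = 5.37×10^-22 kg·m/s.

p ≈ 5.37×10^-22 kg·m/s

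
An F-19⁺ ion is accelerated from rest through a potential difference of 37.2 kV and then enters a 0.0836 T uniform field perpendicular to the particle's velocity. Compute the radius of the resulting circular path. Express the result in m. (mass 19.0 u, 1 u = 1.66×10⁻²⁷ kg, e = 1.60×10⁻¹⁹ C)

r ≈ 1.45 m

The kinetic energy gained is K = qV = (1×1.60×10^-19)(3.72×10^4) = 5.95×10^-15 J.
v = √(2K/m) = 6.14×10^5 m/s.
r = mv/(qB) = (3.15×10^-26)(6.14×10^5) / [(1×1.60×10^-19)(0.0836)] = 1.45 m.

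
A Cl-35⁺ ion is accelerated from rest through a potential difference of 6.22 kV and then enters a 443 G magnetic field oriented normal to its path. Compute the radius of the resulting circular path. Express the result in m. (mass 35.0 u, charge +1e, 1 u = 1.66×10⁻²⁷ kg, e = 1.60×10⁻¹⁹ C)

r ≈ 1.52 m

The kinetic energy gained is K = qV = (1×1.60×10^-19)(6220) = 9.95×10^-16 J.
v = √(2K/m) = 1.85×10^5 m/s.
r = mv/(qB) = (5.81×10^-26)(1.85×10^5) / [(1×1.60×10^-19)(0.0443)] = 1.52 m.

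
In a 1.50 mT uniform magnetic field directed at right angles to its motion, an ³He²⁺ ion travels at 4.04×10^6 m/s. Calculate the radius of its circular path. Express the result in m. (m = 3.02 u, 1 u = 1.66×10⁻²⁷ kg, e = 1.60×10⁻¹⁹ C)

The magnetic force provides the centripetal force: qvB = mv²/r, so r = mv/(qB).
r = (5.01×10^-27 kg)(4.04×10^6 m/s) / [(2×1.60×10^-19 C)(1.50×10^-3 T)] = 42.2 m.

r ≈ 42.2 m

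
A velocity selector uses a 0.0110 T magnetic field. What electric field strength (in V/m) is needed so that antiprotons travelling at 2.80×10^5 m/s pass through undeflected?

E ≈ 3080 V/m

qE = qvB ⇒ E = vB = (2.80×10^5)(0.0110) = 3080 V/m.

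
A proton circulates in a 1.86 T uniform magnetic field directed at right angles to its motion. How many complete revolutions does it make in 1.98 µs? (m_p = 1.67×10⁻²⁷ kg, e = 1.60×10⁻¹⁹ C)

T = 2πm/(qB) = 2π(1.67×10^-27) / [(1×1.60×10^-19)(1.86)] = 3.5258×10^-8 s.
N = t/T = 1.98×10^-6 / 3.5258×10^-8 ≈ 56.16, so 56 complete revolutions.

N = 56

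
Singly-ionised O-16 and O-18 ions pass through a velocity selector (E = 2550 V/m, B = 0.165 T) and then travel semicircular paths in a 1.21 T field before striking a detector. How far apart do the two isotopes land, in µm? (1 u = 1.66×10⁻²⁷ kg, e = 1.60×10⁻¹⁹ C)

Both emerge at v = E/B₁ = 1.55×10^4 m/s.
r = mv/(qB₂), so r₁ = 2.120×10^-3 m and r₂ = 2.385×10^-3 m, giving Δr = 2.65×10^-4 m.
After a semicircle each ion lands a diameter 2r from the entry slit, so the separation is 2Δr = 5.30×10^-4 m.

Δd ≈ 530 µm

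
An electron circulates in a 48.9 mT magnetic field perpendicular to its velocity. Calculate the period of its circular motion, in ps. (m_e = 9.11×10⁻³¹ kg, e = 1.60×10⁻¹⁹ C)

The cyclotron period is independent of speed: T = 2πm/(qB).
T = 2π(9.11×10^-31) / [(1×1.60×10^-19)(0.0489)] = 7.32×10^-10 s.

T ≈ 732 ps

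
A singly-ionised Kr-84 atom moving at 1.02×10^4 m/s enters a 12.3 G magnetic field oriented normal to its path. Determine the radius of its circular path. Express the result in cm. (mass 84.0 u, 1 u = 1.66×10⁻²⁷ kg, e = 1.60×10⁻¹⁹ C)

r ≈ 723 cm

The magnetic force provides the centripetal force: qvB = mv²/r, so r = mv/(qB).
r = (1.39×10^-25 kg)(1.02×10^4 m/s) / [(1×1.60×10^-19 C)(1.23×10^-3 T)] = 7.23 m.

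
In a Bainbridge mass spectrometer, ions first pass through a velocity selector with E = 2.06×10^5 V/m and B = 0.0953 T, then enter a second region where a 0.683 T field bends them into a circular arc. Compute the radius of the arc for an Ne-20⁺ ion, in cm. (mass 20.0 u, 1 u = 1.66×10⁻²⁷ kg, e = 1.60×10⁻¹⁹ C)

r ≈ 65.7 cm

The selector passes v = E/B = 2.06×10^5/0.0953 = 2.16×10^6 m/s.
In the deflection region, r = mv/(qB₂) = (3.32×10^-26)(2.16×10^6) / [(1×1.60×10^-19)(0.683)] = 0.657 m.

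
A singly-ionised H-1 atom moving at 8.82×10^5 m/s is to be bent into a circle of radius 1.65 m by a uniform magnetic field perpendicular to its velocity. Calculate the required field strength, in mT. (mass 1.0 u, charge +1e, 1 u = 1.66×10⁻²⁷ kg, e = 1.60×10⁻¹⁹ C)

qvB = mv²/r gives B = mv/(qr).
B = (1.66×10^-27)(8.82×10^5) / [(1×1.60×10^-19)(1.65)] = 5.55×10^-3 T.

B ≈ 5.55 mT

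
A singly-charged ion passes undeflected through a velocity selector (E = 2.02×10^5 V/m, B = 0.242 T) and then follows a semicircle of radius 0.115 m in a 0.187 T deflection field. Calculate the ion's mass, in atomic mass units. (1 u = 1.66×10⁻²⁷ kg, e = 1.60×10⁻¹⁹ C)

m ≈ 2.48 u

v = E/B₁ = 8.35×10^5 m/s.
From r = mv/(qB₂), m = qB₂r/v = (1×1.60×10^-19)(0.187)(0.115) / (8.35×10^5) = 4.12×10^-27 kg.
In atomic mass units: m = 4.12×10^-27 / 1.66×10^-27 = 2.48 u.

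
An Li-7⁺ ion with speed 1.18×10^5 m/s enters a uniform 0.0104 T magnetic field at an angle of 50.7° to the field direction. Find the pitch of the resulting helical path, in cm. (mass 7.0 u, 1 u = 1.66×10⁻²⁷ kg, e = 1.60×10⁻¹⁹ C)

The velocity component along B is v∥ = v cos50.7° = 7.47×10^4 m/s.
The cyclotron period T = 2πm/(qB) = 4.39×10^-5 s is set by m, q, B alone.
Pitch = v∥·T = (7.47×10^4)(4.39×10^-5) = 3.28 m.

pitch ≈ 328 cm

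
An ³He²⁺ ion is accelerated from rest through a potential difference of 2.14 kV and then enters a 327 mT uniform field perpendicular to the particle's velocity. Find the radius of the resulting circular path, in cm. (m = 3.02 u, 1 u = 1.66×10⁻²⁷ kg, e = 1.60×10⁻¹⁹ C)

The kinetic energy gained is K = qV = (2×1.60×10^-19)(2140) = 6.85×10^-16 J.
v = √(2K/m) = 5.23×10^5 m/s.
r = mv/(qB) = (5.01×10^-27)(5.23×10^5) / [(2×1.60×10^-19)(0.327)] = 0.0250 m.

r ≈ 2.50 cm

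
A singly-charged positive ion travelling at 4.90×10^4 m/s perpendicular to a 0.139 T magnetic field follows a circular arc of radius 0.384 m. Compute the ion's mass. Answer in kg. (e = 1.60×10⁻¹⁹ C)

qvB = mv²/r ⇒ m = qBr/v.
m = (1×1.60×10^-19)(0.139)(0.384) / (4.90×10^4) = 1.74×10^-25 kg.

m ≈ 1.74×10^-25 kg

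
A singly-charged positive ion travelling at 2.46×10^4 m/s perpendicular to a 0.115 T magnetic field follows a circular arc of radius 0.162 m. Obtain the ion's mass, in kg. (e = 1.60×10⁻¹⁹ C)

m ≈ 1.21×10^-25 kg

qvB = mv²/r ⇒ m = qBr/v.
m = (1×1.60×10^-19)(0.115)(0.162) / (2.46×10^4) = 1.21×10^-25 kg.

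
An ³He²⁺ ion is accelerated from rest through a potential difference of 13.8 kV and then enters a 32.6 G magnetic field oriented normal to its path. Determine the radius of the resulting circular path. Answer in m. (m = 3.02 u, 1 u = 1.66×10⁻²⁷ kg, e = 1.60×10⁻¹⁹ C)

The kinetic energy gained is K = qV = (2×1.60×10^-19)(1.38×10^4) = 4.42×10^-15 J.
v = √(2K/m) = 1.33×10^6 m/s.
r = mv/(qB) = (5.01×10^-27)(1.33×10^6) / [(2×1.60×10^-19)(3.26×10^-3)] = 6.38 m.

r ≈ 6.38 m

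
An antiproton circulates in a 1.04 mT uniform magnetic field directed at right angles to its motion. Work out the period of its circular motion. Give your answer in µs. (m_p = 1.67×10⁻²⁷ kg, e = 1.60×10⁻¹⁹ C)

T ≈ 63.1 µs

The cyclotron period is independent of speed: T = 2πm/(qB).
T = 2π(1.67×10^-27) / [(1×1.60×10^-19)(1.04×10^-3)] = 6.31×10^-5 s.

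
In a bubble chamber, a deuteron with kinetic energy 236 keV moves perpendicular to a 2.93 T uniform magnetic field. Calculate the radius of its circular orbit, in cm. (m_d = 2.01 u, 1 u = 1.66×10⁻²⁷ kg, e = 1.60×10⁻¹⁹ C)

r ≈ 3.39 cm

Convert the energy: K = 236 keV = 3.78×10^-14 J.
v = √(2K/m) = √(2·3.78×10^-14/3.34×10^-27) = 4.76×10^6 m/s.
r = mv/(qB) = (3.34×10^-27)(4.76×10^6) / [(1×1.60×10^-19)(2.93)] = 0.0339 m.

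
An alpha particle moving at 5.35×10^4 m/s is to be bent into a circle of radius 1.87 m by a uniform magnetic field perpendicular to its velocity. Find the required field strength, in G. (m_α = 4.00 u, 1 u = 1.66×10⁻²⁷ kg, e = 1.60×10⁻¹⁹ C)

B ≈ 5.94 G

qvB = mv²/r gives B = mv/(qr).
B = (6.64×10^-27)(5.35×10^4) / [(2×1.60×10^-19)(1.87)] = 5.94×10^-4 T.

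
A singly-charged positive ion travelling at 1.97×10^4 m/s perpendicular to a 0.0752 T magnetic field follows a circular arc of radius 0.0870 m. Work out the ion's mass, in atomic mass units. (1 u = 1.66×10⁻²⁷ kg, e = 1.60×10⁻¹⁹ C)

qvB = mv²/r ⇒ m = qBr/v.
m = (1×1.60×10^-19)(0.0752)(0.0870) / (1.97×10^4) = 5.31×10^-26 kg = 32.0 u.

m ≈ 32.0 u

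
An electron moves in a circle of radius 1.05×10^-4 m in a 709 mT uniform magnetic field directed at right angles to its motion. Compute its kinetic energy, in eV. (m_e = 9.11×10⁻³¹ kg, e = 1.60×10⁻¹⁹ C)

K ≈ 487 eV

v = qBr/m = (1×1.60×10^-19)(0.709)(1.05×10^-4) / (9.11×10^-31) = 1.31×10^7 m/s.
K = ½mv² = 0.5·(9.11×10^-31)·(1.31×10^7)² = 7.79×10^-17 J = 487 eV.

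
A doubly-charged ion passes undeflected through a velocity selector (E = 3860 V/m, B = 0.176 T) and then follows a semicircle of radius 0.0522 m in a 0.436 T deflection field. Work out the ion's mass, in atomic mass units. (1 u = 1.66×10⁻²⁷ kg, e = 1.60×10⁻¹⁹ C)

m ≈ 200 u

v = E/B₁ = 2.19×10^4 m/s.
From r = mv/(qB₂), m = qB₂r/v = (2×1.60×10^-19)(0.436)(0.0522) / (2.19×10^4) = 3.32×10^-25 kg.
In atomic mass units: m = 3.32×10^-25 / 1.66×10^-27 = 200 u.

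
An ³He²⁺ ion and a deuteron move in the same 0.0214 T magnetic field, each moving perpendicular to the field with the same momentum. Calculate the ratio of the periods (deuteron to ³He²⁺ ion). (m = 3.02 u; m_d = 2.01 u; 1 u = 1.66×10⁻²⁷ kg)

T = 2πm/(qB) is independent of speed, so T₂/T₁ = (m₂/q₂)/(m₁/q₁).
T_{deuteron}/T_{³He²⁺ ion} = (3.34×10^-27/1e) / (5.01×10^-27/2e) = 1.33.

ratio ≈ 1.33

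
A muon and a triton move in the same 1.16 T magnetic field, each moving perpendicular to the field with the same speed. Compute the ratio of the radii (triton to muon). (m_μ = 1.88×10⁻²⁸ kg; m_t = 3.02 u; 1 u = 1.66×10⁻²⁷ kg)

r = mv/(qB) ⇒ at equal v, r ∝ m/q.
r_{triton}/r_{muon} = 26.7.

ratio ≈ 26.7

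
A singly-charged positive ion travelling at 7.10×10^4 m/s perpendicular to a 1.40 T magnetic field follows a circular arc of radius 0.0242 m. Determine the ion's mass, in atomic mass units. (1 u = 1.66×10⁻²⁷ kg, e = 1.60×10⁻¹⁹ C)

m ≈ 46.0 u

qvB = mv²/r ⇒ m = qBr/v.
m = (1×1.60×10^-19)(1.40)(0.0242) / (7.10×10^4) = 7.63×10^-26 kg = 46.0 u.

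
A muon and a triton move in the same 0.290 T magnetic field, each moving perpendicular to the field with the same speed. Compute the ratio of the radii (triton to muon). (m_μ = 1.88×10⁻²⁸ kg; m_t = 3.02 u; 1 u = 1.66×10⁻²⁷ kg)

ratio ≈ 26.7

r = mv/(qB) ⇒ at equal v, r ∝ m/q.
r_{triton}/r_{muon} = 26.7.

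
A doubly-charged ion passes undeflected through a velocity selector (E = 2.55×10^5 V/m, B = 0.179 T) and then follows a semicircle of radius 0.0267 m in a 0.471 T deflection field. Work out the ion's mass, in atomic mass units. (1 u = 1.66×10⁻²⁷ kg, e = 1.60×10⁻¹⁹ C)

v = E/B₁ = 1.42×10^6 m/s.
From r = mv/(qB₂), m = qB₂r/v = (2×1.60×10^-19)(0.471)(0.0267) / (1.42×10^6) = 2.82×10^-27 kg.
In atomic mass units: m = 2.82×10^-27 / 1.66×10^-27 = 1.70 u.

m ≈ 1.70 u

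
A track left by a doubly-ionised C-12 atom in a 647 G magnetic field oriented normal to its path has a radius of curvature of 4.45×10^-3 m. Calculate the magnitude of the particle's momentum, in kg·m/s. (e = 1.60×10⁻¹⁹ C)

Since qvB = mv²/r, the momentum p = mv = qBr.
p = (2×1.60×10^-19)(0.0647)(4.45×10^-3) = 9.21×10^-23 kg·m/s.

p ≈ 9.21×10^-23 kg·m/s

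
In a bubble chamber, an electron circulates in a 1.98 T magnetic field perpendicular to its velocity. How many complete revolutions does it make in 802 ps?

N = 44

T = 2πm/(qB) = 2π(9.11×10^-31) / [(1×1.60×10^-19)(1.98)] = 1.8068×10^-11 s.
N = t/T = 8.02×10^-10 / 1.8068×10^-11 ≈ 44.39, so 44 complete revolutions.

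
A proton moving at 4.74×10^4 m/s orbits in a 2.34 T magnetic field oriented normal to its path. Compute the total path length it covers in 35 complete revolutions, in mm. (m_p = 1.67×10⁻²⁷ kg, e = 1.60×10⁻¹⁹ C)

L ≈ 46.5 mm

r = mv/(qB) = 2.11×10^-4 m, so one revolution covers 2πr = 1.33×10^-3 m.
In 35 revolutions: L = 35·2πr = 0.0465 m.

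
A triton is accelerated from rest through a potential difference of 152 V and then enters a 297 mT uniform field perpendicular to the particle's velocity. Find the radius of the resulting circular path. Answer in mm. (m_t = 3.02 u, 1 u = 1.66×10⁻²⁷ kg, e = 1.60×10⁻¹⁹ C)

r ≈ 10.4 mm

The kinetic energy gained is K = qV = (1×1.60×10^-19)(152) = 2.43×10^-17 J.
v = √(2K/m) = 9.85×10^4 m/s.
r = mv/(qB) = (5.01×10^-27)(9.85×10^4) / [(1×1.60×10^-19)(0.297)] = 0.0104 m.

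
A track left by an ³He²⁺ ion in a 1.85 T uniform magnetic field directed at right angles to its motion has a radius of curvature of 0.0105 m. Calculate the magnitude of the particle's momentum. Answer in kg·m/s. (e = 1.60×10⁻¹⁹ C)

p ≈ 6.22×10^-21 kg·m/s

Since qvB = mv²/r, the momentum p = mv = qBr.
p = (2×1.60×10^-19)(1.85)(0.0105) = 6.22×10^-21 kg·m/s.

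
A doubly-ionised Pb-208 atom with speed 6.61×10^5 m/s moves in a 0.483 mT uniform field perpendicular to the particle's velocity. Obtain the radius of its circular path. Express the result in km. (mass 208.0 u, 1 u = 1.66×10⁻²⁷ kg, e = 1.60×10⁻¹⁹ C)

r ≈ 1.48 km

The magnetic force provides the centripetal force: qvB = mv²/r, so r = mv/(qB).
r = (3.45×10^-25 kg)(6.61×10^5 m/s) / [(2×1.60×10^-19 C)(4.83×10^-4 T)] = 1480 m.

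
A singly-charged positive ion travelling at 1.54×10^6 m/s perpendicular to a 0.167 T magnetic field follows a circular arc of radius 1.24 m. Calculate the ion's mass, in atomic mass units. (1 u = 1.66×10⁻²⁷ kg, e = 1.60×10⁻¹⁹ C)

m ≈ 13.0 u

qvB = mv²/r ⇒ m = qBr/v.
m = (1×1.60×10^-19)(0.167)(1.24) / (1.54×10^6) = 2.15×10^-26 kg = 13.0 u.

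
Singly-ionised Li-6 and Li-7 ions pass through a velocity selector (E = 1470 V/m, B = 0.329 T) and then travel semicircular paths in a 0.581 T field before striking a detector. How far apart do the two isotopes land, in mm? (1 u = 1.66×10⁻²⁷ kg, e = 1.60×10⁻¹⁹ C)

Both emerge at v = E/B₁ = 4470 m/s.
r = mv/(qB₂), so r₁ = 4.787×10^-4 m and r₂ = 5.585×10^-4 m, giving Δr = 7.98×10^-5 m.
After a semicircle each ion lands a diameter 2r from the entry slit, so the separation is 2Δr = 1.60×10^-4 m.

Δd ≈ 0.160 mm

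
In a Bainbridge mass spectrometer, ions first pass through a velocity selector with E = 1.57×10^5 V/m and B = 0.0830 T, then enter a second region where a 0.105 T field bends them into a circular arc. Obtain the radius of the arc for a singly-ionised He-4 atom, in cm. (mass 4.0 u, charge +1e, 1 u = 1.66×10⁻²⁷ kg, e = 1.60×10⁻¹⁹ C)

The selector passes v = E/B = 1.57×10^5/0.0830 = 1.89×10^6 m/s.
In the deflection region, r = mv/(qB₂) = (6.64×10^-27)(1.89×10^6) / [(1×1.60×10^-19)(0.105)] = 0.748 m.

r ≈ 74.8 cm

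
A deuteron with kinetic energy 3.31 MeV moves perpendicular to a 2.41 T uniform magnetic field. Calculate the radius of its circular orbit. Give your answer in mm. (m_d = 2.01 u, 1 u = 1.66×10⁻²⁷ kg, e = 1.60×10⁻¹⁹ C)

r ≈ 154 mm

Convert the energy: K = 3.31 MeV = 5.30×10^-13 J.
v = √(2K/m) = √(2·5.30×10^-13/3.34×10^-27) = 1.78×10^7 m/s.
r = mv/(qB) = (3.34×10^-27)(1.78×10^7) / [(1×1.60×10^-19)(2.41)] = 0.154 m.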